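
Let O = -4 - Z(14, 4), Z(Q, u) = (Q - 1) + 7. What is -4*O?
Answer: 96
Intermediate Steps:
Z(Q, u) = 6 + Q (Z(Q, u) = (-1 + Q) + 7 = 6 + Q)
O = -24 (O = -4 - (6 + 14) = -4 - 1*20 = -4 - 20 = -24)
-4*O = -4*(-24) = 96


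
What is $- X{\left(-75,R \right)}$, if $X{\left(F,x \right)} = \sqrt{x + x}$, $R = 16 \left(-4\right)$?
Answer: $- 8 i \sqrt{2} \approx - 11.314 i$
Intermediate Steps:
$R = -64$
$X{\left(F,x \right)} = \sqrt{2} \sqrt{x}$ ($X{\left(F,x \right)} = \sqrt{2 x} = \sqrt{2} \sqrt{x}$)
$- X{\left(-75,R \right)} = - \sqrt{2} \sqrt{-64} = - \sqrt{2} \cdot 8 i = - 8 i \sqrt{2}$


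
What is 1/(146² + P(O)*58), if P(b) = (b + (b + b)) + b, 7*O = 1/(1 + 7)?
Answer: 7/149241 ≈ 4.6904e-5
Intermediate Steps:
O = 1/56 (O = 1/(7*(1 + 7)) = (⅐)/8 = (⅐)*(⅛) = 1/56 ≈ 0.017857)
P(b) = 4*b (P(b) = (b + 2*b) + b = 3*b + b = 4*b)
1/(146² + P(O)*58) = 1/(146² + (4*(1/56))*58) = 1/(21316 + (1/14)*58) = 1/(21316 + 29/7) = 1/(149241/7) = 7/149241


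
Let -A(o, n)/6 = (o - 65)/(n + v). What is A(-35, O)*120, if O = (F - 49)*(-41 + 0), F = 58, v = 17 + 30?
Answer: -36000/161 ≈ -223.60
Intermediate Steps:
v = 47
O = -369 (O = (58 - 49)*(-41 + 0) = 9*(-41) = -369)
A(o, n) = -6*(-65 + o)/(47 + n) (A(o, n) = -6*(o - 65)/(n + 47) = -6*(-65 + o)/(47 + n))
A(-35, O)*120 = (6*(65 - 1*(-35))/(47 - 369))*120 = (6*(65 + 35)/(-322))*120 = (6*(-1/322)*100)*120 = -300/161*120 = -36000/161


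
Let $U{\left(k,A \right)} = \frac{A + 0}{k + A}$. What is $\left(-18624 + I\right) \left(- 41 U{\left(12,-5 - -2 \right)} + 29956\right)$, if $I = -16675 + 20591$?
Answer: $- \frac{1322381572}{3} \approx -4.4079 \cdot 10^{8}$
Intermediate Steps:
$U{\left(k,A \right)} = \frac{A}{A + k}$
$I = 3916$
$\left(-18624 + I\right) \left(- 41 U{\left(12,-5 - -2 \right)} + 29956\right) = \left(-18624 + 3916\right) \left(- 41 \frac{-5 - -2}{\left(-5 - -2\right) + 12} + 29956\right) = - 14708 \left(- 41 \frac{-5 + 2}{\left(-5 + 2\right) + 12} + 29956\right) = - 14708 \left(- 41 \left(- \frac{3}{-3 + 12}\right) + 29956\right) = - 14708 \left(- 41 \left(- \frac{3}{9}\right) + 29956\right) = - 14708 \left(- 41 \left(\left(-3\right) \frac{1}{9}\right) + 29956\right) = - 14708 \left(\left(-41\right) \left(- \frac{1}{3}\right) + 29956\right) = - 14708 \left(\frac{41}{3} + 29956\right) = \left(-14708\right) \frac{89909}{3} = - \frac{1322381572}{3}$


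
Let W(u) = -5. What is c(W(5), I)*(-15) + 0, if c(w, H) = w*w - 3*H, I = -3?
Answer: -510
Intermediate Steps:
c(w, H) = w**2 - 3*H
c(W(5), I)*(-15) + 0 = ((-5)**2 - 3*(-3))*(-15) + 0 = (25 + 9)*(-15) + 0 = 34*(-15) + 0 = -510 + 0 = -510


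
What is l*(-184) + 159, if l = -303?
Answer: 55911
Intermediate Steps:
l*(-184) + 159 = -303*(-184) + 159 = 55752 + 159 = 55911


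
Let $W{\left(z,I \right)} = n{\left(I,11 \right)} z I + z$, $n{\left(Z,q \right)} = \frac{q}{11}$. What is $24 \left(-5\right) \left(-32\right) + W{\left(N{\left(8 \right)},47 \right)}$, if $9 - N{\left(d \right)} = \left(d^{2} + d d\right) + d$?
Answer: $-2256$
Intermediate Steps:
$n{\left(Z,q \right)} = \frac{q}{11}$ ($n{\left(Z,q \right)} = q \frac{1}{11} = \frac{q}{11}$)
$N{\left(d \right)} = 9 - d - 2 d^{2}$ ($N{\left(d \right)} = 9 - \left(\left(d^{2} + d d\right) + d\right) = 9 - \left(\left(d^{2} + d^{2}\right) + d\right) = 9 - \left(2 d^{2} + d\right) = 9 - \left(d + 2 d^{2}\right) = 9 - d - 2 d^{2}$)
$W{\left(z,I \right)} = z + I z$ ($W{\left(z,I \right)} = \frac{1}{11} \cdot 11 z I + z = 1 z I + z = z I + z = I z + z = z + I z$)
$24 \left(-5\right) \left(-32\right) + W{\left(N{\left(8 \right)},47 \right)} = 24 \left(-5\right) \left(-32\right) + \left(9 - 8 - 2 \cdot 8^{2}\right) \left(1 + 47\right) = \left(-120\right) \left(-32\right) + \left(9 - 8 - 128\right) 48 = 3840 + \left(9 - 8 - 128\right) 48 = 3840 - 6096 = -2256$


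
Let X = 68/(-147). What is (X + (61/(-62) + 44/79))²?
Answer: 410164674481/518408640036 ≈ 0.79120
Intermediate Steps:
X = -68/147 (X = 68*(-1/147) = -68/147 ≈ -0.46258)
(X + (61/(-62) + 44/79))² = (-68/147 + (61/(-62) + 44/79))² = (-68/147 + (61*(-1/62) + 44*(1/79)))² = (-68/147 + (-61/62 + 44/79))² = (-68/147 - 2091/4898)² = (-640441/720006)² = 410164674481/518408640036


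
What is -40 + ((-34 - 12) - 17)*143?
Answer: -9049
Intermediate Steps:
-40 + ((-34 - 12) - 17)*143 = -40 + (-46 - 17)*143 = -40 - 63*143 = -40 - 9009 = -9049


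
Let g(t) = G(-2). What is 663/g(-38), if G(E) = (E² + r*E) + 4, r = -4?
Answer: 663/16 ≈ 41.438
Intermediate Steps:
G(E) = 4 + E² - 4*E (G(E) = (E² - 4*E) + 4 = 4 + E² - 4*E)
g(t) = 16 (g(t) = 4 + (-2)² - 4*(-2) = 4 + 4 + 8 = 16)
663/g(-38) = 663/16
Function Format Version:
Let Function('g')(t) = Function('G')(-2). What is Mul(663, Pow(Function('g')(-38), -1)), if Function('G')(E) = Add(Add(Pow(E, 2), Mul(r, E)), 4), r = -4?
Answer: Rational(663, 16) ≈ 41.438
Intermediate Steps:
Function('G')(E) = Add(4, Pow(E, 2), Mul(-4, E)) (Function('G')(E) = Add(Add(Pow(E, 2), Mul(-4, E)), 4) = Add(4, Pow(E, 2), Mul(-4, E)))
Function('g')(t) = 16 (Function('g')(t) = Add(4, Pow(-2, 2), Mul(-4, -2)) = Add(4, 4, 8) = 16)
Mul(663, Pow(Function('g')(-38), -1)) = Mul(663, Pow(16, -1)) = Mul(663, Rational(1, 16)) = Rational(663, 16)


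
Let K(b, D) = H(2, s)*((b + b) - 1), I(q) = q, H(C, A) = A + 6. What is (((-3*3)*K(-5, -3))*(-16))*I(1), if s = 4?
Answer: -15840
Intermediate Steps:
H(C, A) = 6 + A
K(b, D) = -10 + 20*b (K(b, D) = (6 + 4)*((b + b) - 1) = 10*(2*b - 1) = 10*(-1 + 2*b) = -10 + 20*b)
(((-3*3)*K(-5, -3))*(-16))*I(1) = (((-3*3)*(-10 + 20*(-5)))*(-16))*1 = (-9*(-10 - 100)*(-16))*1 = (-9*(-110)*(-16))*1 = (990*(-16))*1 = -15840*1 = -15840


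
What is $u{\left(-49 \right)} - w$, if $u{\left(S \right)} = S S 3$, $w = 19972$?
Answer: $-12769$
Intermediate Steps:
$u{\left(S \right)} = 3 S^{2}$ ($u{\left(S \right)} = S^{2} \cdot 3 = 3 S^{2}$)
$u{\left(-49 \right)} - w = 3 \left(-49\right)^{2} - 19972 = 3 \cdot 2401 - 19972 = 7203 - 19972 = -12769$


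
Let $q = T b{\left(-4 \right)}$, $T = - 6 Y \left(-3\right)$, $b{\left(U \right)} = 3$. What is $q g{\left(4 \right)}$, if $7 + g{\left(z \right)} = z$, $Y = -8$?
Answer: $1296$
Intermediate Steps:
$g{\left(z \right)} = -7 + z$
$T = -144$ ($T = \left(-6\right) \left(-8\right) \left(-3\right) = 48 \left(-3\right) = -144$)
$q = -432$ ($q = \left(-144\right) 3 = -432$)
$q g{\left(4 \right)} = - 432 \left(-7 + 4\right) = \left(-432\right) \left(-3\right) = 1296$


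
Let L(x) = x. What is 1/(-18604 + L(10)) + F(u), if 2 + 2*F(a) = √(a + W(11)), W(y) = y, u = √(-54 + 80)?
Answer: -18595/18594 + √(11 + √26)/2 ≈ 1.0061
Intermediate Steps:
u = √26 ≈ 5.0990
F(a) = -1 + √(11 + a)/2 (F(a) = -1 + √(a + 11)/2 = -1 + √(11 + a)/2)
1/(-18604 + L(10)) + F(u) = 1/(-18604 + 10) + (-1 + √(11 + √26)/2) = 1/(-18594) + (-1 + √(11 + √26)/2) = -1/18594 + (-1 + √(11 + √26)/2) = -18595/18594 + √(11 + √26)/2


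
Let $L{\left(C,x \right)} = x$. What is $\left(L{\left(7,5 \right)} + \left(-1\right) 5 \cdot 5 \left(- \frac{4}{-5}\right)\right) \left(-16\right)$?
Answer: $240$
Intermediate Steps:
$\left(L{\left(7,5 \right)} + \left(-1\right) 5 \cdot 5 \left(- \frac{4}{-5}\right)\right) \left(-16\right) = \left(5 + \left(-1\right) 5 \cdot 5 \left(- \frac{4}{-5}\right)\right) \left(-16\right) = \left(5 + \left(-5\right) 5 \left(\left(-4\right) \left(- \frac{1}{5}\right)\right)\right) \left(-16\right) = \left(5 - 20\right) \left(-16\right) = \left(-15\right) \left(-16\right) = 240$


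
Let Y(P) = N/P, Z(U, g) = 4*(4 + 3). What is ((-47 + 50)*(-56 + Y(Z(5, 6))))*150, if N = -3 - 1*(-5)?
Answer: -176175/7 ≈ -25168.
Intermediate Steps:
N = 2 (N = -3 + 5 = 2)
Z(U, g) = 28 (Z(U, g) = 4*7 = 28)
Y(P) = 2/P
((-47 + 50)*(-56 + Y(Z(5, 6))))*150 = ((-47 + 50)*(-56 + 2/28))*150 = (3*(-56 + 2*(1/28)))*150 = (3*(-56 + 1/14))*150 = (3*(-783/14))*150 = -2349/14*150 = -176175/7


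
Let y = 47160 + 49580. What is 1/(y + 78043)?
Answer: 1/174783 ≈ 5.7214e-6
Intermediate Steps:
y = 96740
1/(y + 78043) = 1/(96740 + 78043) = 1/174783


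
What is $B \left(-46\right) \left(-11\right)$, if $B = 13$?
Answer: $6578$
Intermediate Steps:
$B \left(-46\right) \left(-11\right) = 13 \left(-46\right) \left(-11\right) = \left(-598\right) \left(-11\right) = 6578$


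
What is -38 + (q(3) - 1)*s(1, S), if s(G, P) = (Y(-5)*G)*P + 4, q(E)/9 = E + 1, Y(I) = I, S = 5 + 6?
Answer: -1823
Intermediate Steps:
S = 11
q(E) = 9 + 9*E (q(E) = 9*(E + 1) = 9*(1 + E) = 9 + 9*E)
s(G, P) = 4 - 5*G*P (s(G, P) = (-5*G)*P + 4 = -5*G*P + 4 = 4 - 5*G*P)
-38 + (q(3) - 1)*s(1, S) = -38 + ((9 + 9*3) - 1)*(4 - 5*1*11) = -38 + ((9 + 27) - 1)*(4 - 55) = -38 + (36 - 1)*(-51) = -38 + 35*(-51) = -38 - 1785 = -1823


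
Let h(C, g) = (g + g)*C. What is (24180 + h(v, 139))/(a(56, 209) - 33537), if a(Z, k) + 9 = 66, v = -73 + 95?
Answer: -3787/4185 ≈ -0.90490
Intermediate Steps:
v = 22
a(Z, k) = 57 (a(Z, k) = -9 + 66 = 57)
h(C, g) = 2*C*g (h(C, g) = (2*g)*C = 2*C*g)
(24180 + h(v, 139))/(a(56, 209) - 33537) = (24180 + 2*22*139)/(57 - 33537) = (24180 + 6116)/(-33480) = 30296*(-1/33480) = -3787/4185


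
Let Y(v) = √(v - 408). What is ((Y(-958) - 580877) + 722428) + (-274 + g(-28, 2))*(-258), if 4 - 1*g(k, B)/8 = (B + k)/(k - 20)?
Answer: 205105 + I*√1366 ≈ 2.0511e+5 + 36.959*I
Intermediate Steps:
Y(v) = √(-408 + v)
g(k, B) = 32 - 8*(B + k)/(-20 + k) (g(k, B) = 32 - 8*(B + k)/(k - 20) = 32 - 8*(B + k)/(-20 + k))
((Y(-958) - 580877) + 722428) + (-274 + g(-28, 2))*(-258) = ((√(-408 - 958) - 580877) + 722428) + (-274 + 8*(-80 - 1*2 + 3*(-28))/(-20 - 28))*(-258) = ((√(-1366) - 580877) + 722428) + (-274 + 8*(-80 - 2 - 84)/(-48))*(-258) = ((I*√1366 - 580877) + 722428) + (-274 + 8*(-1/48)*(-166))*(-258) = ((-580877 + I*√1366) + 722428) + (-274 + 83/3)*(-258) = (141551 + I*√1366) - 739/3*(-258) = (141551 + I*√1366) + 63554 = 205105 + I*√1366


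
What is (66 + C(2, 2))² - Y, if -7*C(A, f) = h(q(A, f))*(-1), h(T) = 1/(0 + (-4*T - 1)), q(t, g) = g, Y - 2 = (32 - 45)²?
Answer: 16601950/3969 ≈ 4182.9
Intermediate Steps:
Y = 171 (Y = 2 + (32 - 45)² = 2 + (-13)² = 2 + 169 = 171)
h(T) = 1/(-1 - 4*T) (h(T) = 1/(0 + (-1 - 4*T)) = 1/(-1 - 4*T))
C(A, f) = -1/(7*(1 + 4*f)) (C(A, f) = -(-1/(1 + 4*f))*(-1)/7 = -1/(7*(1 + 4*f)))
(66 + C(2, 2))² - Y = (66 - 1/(7 + 28*2))² - 1*171 = (66 - 1/(7 + 56))² - 171 = (66 - 1/63)² - 171 = (4157/63)² - 171 = 17280649/3969 - 171 = 16601950/3969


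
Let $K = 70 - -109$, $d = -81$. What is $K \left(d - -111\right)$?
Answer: $5370$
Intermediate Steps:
$K = 179$ ($K = 70 + 109 = 179$)
$K \left(d - -111\right) = 179 \left(-81 - -111\right) = 179 \left(-81 + 111\right) = 179 \cdot 30 = 5370$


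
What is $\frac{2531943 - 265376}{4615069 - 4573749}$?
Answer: $\frac{2266567}{41320} \approx 54.854$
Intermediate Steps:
$\frac{2531943 - 265376}{4615069 - 4573749} = \frac{2266567}{41320}$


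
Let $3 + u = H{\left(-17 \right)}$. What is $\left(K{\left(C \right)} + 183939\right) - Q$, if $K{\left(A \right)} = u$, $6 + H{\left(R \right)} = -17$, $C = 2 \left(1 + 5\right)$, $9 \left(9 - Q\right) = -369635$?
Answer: $\frac{1285501}{9} \approx 1.4283 \cdot 10^{5}$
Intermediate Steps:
$Q = \frac{369716}{9}$ ($Q = 9 - - \frac{369635}{9} = 9 + \frac{369635}{9} = \frac{369716}{9} \approx 41080.0$)
$C = 12$ ($C = 2 \cdot 6 = 12$)
$H{\left(R \right)} = -23$ ($H{\left(R \right)} = -6 - 17 = -23$)
$u = -26$ ($u = -3 - 23 = -26$)
$K{\left(A \right)} = -26$
$\left(K{\left(C \right)} + 183939\right) - Q = \left(-26 + 183939\right) - \frac{369716}{9} = 183913 - \frac{369716}{9} = \frac{1285501}{9}$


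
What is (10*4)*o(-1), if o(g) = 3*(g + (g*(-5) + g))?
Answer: 360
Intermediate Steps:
o(g) = -9*g (o(g) = 3*(g + (-5*g + g)) = 3*(g - 4*g) = 3*(-3*g) = -9*g)
(10*4)*o(-1) = (10*4)*(-9*(-1)) = 40*9 = 360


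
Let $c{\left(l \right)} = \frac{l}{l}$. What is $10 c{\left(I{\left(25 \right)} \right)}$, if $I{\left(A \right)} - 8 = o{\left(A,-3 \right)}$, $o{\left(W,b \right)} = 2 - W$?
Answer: $10$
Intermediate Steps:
$I{\left(A \right)} = 10 - A$ ($I{\left(A \right)} = 8 - \left(-2 + A\right) = 10 - A$)
$c{\left(l \right)} = 1$
$10 c{\left(I{\left(25 \right)} \right)} = 10 \cdot 1 = 10$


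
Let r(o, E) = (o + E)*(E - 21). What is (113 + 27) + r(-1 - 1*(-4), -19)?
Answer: 780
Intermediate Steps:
r(o, E) = (-21 + E)*(E + o) (r(o, E) = (E + o)*(-21 + E) = (-21 + E)*(E + o))
(113 + 27) + r(-1 - 1*(-4), -19) = (113 + 27) + ((-19)**2 - 21*(-19) - 21*(-1 - 1*(-4)) - 19*(-1 - 1*(-4))) = 140 + (361 + 399 - 21*(-1 + 4) - 19*(-1 + 4)) = 140 + (361 + 399 - 21*3 - 19*3) = 140 + (361 + 399 - 63 - 57) = 140 + 640 = 780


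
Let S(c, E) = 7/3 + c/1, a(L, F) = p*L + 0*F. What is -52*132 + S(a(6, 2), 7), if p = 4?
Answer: -20513/3 ≈ -6837.7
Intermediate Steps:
a(L, F) = 4*L (a(L, F) = 4*L + 0*F = 4*L + 0 = 4*L)
S(c, E) = 7/3 + c (S(c, E) = 7*(1/3) + c*1 = 7/3 + c)
-52*132 + S(a(6, 2), 7) = -52*132 + (7/3 + 4*6) = -6864 + (7/3 + 24) = -6864 + 79/3 = -20513/3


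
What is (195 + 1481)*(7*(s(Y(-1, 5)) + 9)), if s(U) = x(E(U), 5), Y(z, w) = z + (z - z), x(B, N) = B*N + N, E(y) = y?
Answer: 105588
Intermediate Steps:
x(B, N) = N + B*N
Y(z, w) = z (Y(z, w) = z + 0 = z)
s(U) = 5 + 5*U (s(U) = 5*(1 + U) = 5 + 5*U)
(195 + 1481)*(7*(s(Y(-1, 5)) + 9)) = (195 + 1481)*(7*((5 + 5*(-1)) + 9)) = 1676*(7*((5 - 5) + 9)) = 1676*(7*(0 + 9)) = 1676*(7*9) = 1676*63 = 105588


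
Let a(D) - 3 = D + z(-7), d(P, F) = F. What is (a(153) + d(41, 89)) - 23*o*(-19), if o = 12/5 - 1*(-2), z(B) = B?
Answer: 10804/5 ≈ 2160.8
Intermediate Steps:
a(D) = -4 + D (a(D) = 3 + (D - 7) = 3 + (-7 + D) = -4 + D)
o = 22/5 (o = 12*(1/5) + 2 = 12/5 + 2 = 22/5 ≈ 4.4000)
(a(153) + d(41, 89)) - 23*o*(-19) = ((-4 + 153) + 89) - 23*22/5*(-19) = (149 + 89) - 506/5*(-19) = 238 + 9614/5 = 10804/5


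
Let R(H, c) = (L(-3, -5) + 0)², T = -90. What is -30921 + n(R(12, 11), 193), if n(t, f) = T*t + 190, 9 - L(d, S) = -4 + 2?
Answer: -41621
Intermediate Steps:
L(d, S) = 11 (L(d, S) = 9 - (-4 + 2) = 9 - 1*(-2) = 9 + 2 = 11)
R(H, c) = 121 (R(H, c) = (11 + 0)² = 11² = 121)
n(t, f) = 190 - 90*t (n(t, f) = -90*t + 190 = 190 - 90*t)
-30921 + n(R(12, 11), 193) = -30921 + (190 - 90*121) = -30921 + (190 - 10890) = -30921 - 10700 = -41621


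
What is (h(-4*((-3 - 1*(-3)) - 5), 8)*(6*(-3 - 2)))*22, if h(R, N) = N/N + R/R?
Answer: -1320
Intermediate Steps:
h(R, N) = 2 (h(R, N) = 1 + 1 = 2)
(h(-4*((-3 - 1*(-3)) - 5), 8)*(6*(-3 - 2)))*22 = (2*(6*(-3 - 2)))*22 = (2*(6*(-5)))*22 = (2*(-30))*22 = -60*22 = -1320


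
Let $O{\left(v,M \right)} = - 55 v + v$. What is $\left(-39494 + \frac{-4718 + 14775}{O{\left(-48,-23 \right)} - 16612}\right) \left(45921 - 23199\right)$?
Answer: $- \frac{6290766760257}{7010} \approx -8.974 \cdot 10^{8}$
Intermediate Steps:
$O{\left(v,M \right)} = - 54 v$
$\left(-39494 + \frac{-4718 + 14775}{O{\left(-48,-23 \right)} - 16612}\right) \left(45921 - 23199\right) = \left(-39494 + \frac{-4718 + 14775}{\left(-54\right) \left(-48\right) - 16612}\right) \left(45921 - 23199\right) = \left(-39494 + \frac{10057}{2592 - 16612}\right) 22722 = \left(-39494 + \frac{10057}{-14020}\right) 22722 = \left(-39494 + 10057 \left(- \frac{1}{14020}\right)\right) 22722 = \left(-39494 - \frac{10057}{14020}\right) 22722 = \left(- \frac{553715937}{14020}\right) 22722 = - \frac{6290766760257}{7010}$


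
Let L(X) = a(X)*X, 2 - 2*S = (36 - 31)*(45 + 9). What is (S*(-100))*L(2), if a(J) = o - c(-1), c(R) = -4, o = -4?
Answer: 0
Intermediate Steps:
a(J) = 0 (a(J) = -4 - 1*(-4) = -4 + 4 = 0)
S = -134 (S = 1 - (36 - 31)*(45 + 9)/2 = 1 - 5*54/2 = 1 - ½*270 = 1 - 135 = -134)
L(X) = 0 (L(X) = 0*X = 0)
(S*(-100))*L(2) = -134*(-100)*0 = 13400*0 = 0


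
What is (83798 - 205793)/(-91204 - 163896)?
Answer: 24399/51020 ≈ 0.47822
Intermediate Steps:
(83798 - 205793)/(-91204 - 163896) = -121995/(-255100) = -121995*(-1/255100) = 24399/51020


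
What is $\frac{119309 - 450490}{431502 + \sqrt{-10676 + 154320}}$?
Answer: $- \frac{71452631931}{93096916180} + \frac{331181 \sqrt{35911}}{93096916180} \approx -0.76683$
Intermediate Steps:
$\frac{119309 - 450490}{431502 + \sqrt{-10676 + 154320}} = - \frac{331181}{431502 + \sqrt{143644}} = - \frac{331181}{431502 + 2 \sqrt{35911}}$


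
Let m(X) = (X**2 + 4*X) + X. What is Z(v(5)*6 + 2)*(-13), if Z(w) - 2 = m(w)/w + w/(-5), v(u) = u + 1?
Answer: -2431/5 ≈ -486.20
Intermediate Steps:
m(X) = X**2 + 5*X
v(u) = 1 + u
Z(w) = 7 + 4*w/5 (Z(w) = 2 + ((w*(5 + w))/w + w/(-5)) = 2 + ((5 + w) + w*(-1/5)) = 2 + ((5 + w) - w/5) = 2 + (5 + 4*w/5) = 7 + 4*w/5)
Z(v(5)*6 + 2)*(-13) = (7 + 4*((1 + 5)*6 + 2)/5)*(-13) = (7 + 4*(6*6 + 2)/5)*(-13) = (7 + 4*(36 + 2)/5)*(-13) = (7 + (4/5)*38)*(-13) = (7 + 152/5)*(-13) = (187/5)*(-13) = -2431/5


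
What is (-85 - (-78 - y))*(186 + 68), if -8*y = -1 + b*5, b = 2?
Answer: -8255/4 ≈ -2063.8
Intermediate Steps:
y = -9/8 (y = -(-1 + 2*5)/8 = -(-1 + 10)/8 = -1/8*9 = -9/8 ≈ -1.1250)
(-85 - (-78 - y))*(186 + 68) = (-85 - (-78 - 1*(-9/8)))*(186 + 68) = (-85 - (-78 + 9/8))*254 = (-85 - 1*(-615/8))*254 = (-85 + 615/8)*254 = -65/8*254 = -8255/4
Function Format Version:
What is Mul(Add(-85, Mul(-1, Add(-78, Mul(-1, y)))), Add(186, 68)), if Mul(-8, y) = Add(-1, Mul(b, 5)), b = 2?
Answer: Rational(-8255, 4) ≈ -2063.8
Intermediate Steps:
y = Rational(-9, 8) (y = Mul(Rational(-1, 8), Add(-1, Mul(2, 5))) = Mul(Rational(-1, 8), Add(-1, 10)) = Mul(Rational(-1, 8), 9) = Rational(-9, 8) ≈ -1.1250)
Mul(Add(-85, Mul(-1, Add(-78, Mul(-1, y)))), Add(186, 68)) = Mul(Add(-85, Mul(-1, Add(-78, Mul(-1, Rational(-9, 8))))), Add(186, 68)) = Mul(Add(-85, Mul(-1, Add(-78, Rational(9, 8)))), 254) = Mul(Add(-85, Mul(-1, Rational(-615, 8))), 254) = Mul(Add(-85, Rational(615, 8)), 254) = Mul(Rational(-65, 8), 254) = Rational(-8255, 4)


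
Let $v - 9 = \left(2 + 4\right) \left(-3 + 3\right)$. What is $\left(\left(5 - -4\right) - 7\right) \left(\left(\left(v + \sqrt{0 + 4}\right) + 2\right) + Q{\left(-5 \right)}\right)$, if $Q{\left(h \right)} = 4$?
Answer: $34$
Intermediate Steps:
$v = 9$ ($v = 9 + \left(2 + 4\right) \left(-3 + 3\right) = 9 + 6 \cdot 0 = 9 + 0 = 9$)
$\left(\left(5 - -4\right) - 7\right) \left(\left(\left(v + \sqrt{0 + 4}\right) + 2\right) + Q{\left(-5 \right)}\right) = \left(\left(5 - -4\right) - 7\right) \left(\left(\left(9 + \sqrt{0 + 4}\right) + 2\right) + 4\right) = \left(\left(5 + 4\right) - 7\right) \left(\left(\left(9 + \sqrt{4}\right) + 2\right) + 4\right) = \left(9 - 7\right) \left(\left(\left(9 + 2\right) + 2\right) + 4\right) = 2 \left(\left(11 + 2\right) + 4\right) = 2 \left(13 + 4\right) = 2 \cdot 17 = 34$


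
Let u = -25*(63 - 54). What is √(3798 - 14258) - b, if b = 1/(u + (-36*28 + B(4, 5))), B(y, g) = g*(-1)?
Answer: 1/1238 + 2*I*√2615 ≈ 0.00080775 + 102.27*I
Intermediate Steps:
B(y, g) = -g
u = -225 (u = -25*9 = -225)
b = -1/1238 (b = 1/(-225 + (-36*28 - 1*5)) = 1/(-225 + (-1008 - 5)) = 1/(-225 - 1013) = 1/(-1238) = -1/1238 ≈ -0.00080775)
√(3798 - 14258) - b = √(3798 - 14258) - 1*(-1/1238) = √(-10460) + 1/1238 = 2*I*√2615 + 1/1238 = 1/1238 + 2*I*√2615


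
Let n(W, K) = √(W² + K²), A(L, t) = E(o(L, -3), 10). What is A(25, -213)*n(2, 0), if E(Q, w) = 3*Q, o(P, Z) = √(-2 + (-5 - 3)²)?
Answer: 6*√62 ≈ 47.244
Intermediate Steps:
o(P, Z) = √62 (o(P, Z) = √(-2 + (-8)²) = √(-2 + 64) = √62)
A(L, t) = 3*√62
n(W, K) = √(K² + W²)
A(25, -213)*n(2, 0) = (3*√62)*√(0² + 2²) = (3*√62)*√(0 + 4) = (3*√62)*√4 = (3*√62)*2 = 6*√62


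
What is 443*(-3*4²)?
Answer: -21264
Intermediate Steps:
443*(-3*4²) = 443*(-3*16) = 443*(-48) = -21264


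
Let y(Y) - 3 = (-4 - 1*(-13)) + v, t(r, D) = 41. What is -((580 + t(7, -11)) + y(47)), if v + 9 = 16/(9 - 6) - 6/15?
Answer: -9434/15 ≈ -628.93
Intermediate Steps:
v = -61/15 (v = -9 + (16/(9 - 6) - 6/15) = -9 + (16/3 - 6*1/15) = -9 + (16*(⅓) - ⅖) = -9 + (16/3 - ⅖) = -9 + 74/15 = -61/15 ≈ -4.0667)
y(Y) = 119/15 (y(Y) = 3 + ((-4 - 1*(-13)) - 61/15) = 3 + ((-4 + 13) - 61/15) = 3 + (9 - 61/15) = 3 + 74/15 = 119/15)
-((580 + t(7, -11)) + y(47)) = -((580 + 41) + 119/15) = -(621 + 119/15) = -1*9434/15 = -9434/15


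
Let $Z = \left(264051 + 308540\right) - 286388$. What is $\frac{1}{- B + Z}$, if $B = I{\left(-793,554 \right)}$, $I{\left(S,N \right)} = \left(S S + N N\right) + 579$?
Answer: $- \frac{1}{650141} \approx -1.5381 \cdot 10^{-6}$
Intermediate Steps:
$I{\left(S,N \right)} = 579 + N^{2} + S^{2}$ ($I{\left(S,N \right)} = \left(S^{2} + N^{2}\right) + 579 = \left(N^{2} + S^{2}\right) + 579 = 579 + N^{2} + S^{2}$)
$Z = 286203$ ($Z = 572591 - 286388 = 286203$)
$B = 936344$ ($B = 579 + 554^{2} + \left(-793\right)^{2} = 579 + 306916 + 628849 = 936344$)
$\frac{1}{- B + Z} = \frac{1}{\left(-1\right) 936344 + 286203} = \frac{1}{-936344 + 286203} = \frac{1}{-650141} = - \frac{1}{650141}$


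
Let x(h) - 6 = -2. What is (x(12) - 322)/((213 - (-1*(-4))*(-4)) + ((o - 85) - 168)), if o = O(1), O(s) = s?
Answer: 318/23 ≈ 13.826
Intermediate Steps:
o = 1
x(h) = 4 (x(h) = 6 - 2 = 4)
(x(12) - 322)/((213 - (-1*(-4))*(-4)) + ((o - 85) - 168)) = (4 - 322)/((213 - (-1*(-4))*(-4)) + ((1 - 85) - 168)) = -318/((213 - 4*(-4)) + (-84 - 168)) = -318/((213 - 1*(-16)) - 252) = -318/((213 + 16) - 252) = -318/(229 - 252) = -318/(-23) = -318*(-1/23) = 318/23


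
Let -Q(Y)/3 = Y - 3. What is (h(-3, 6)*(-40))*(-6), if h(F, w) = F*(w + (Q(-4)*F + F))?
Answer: 43200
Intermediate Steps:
Q(Y) = 9 - 3*Y (Q(Y) = -3*(Y - 3) = -3*(-3 + Y) = 9 - 3*Y)
h(F, w) = F*(w + 22*F) (h(F, w) = F*(w + ((9 - 3*(-4))*F + F)) = F*(w + ((9 + 12)*F + F)) = F*(w + (21*F + F)) = F*(w + 22*F))
(h(-3, 6)*(-40))*(-6) = (-3*(6 + 22*(-3))*(-40))*(-6) = (-3*(6 - 66)*(-40))*(-6) = (-3*(-60)*(-40))*(-6) = (180*(-40))*(-6) = -7200*(-6) = 43200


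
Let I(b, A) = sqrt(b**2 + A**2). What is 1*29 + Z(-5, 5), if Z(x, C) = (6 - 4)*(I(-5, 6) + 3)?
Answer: 35 + 2*sqrt(61) ≈ 50.620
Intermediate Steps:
I(b, A) = sqrt(A**2 + b**2)
Z(x, C) = 6 + 2*sqrt(61) (Z(x, C) = (6 - 4)*(sqrt(6**2 + (-5)**2) + 3) = 2*(sqrt(36 + 25) + 3) = 2*(sqrt(61) + 3) = 2*(3 + sqrt(61)) = 6 + 2*sqrt(61))
1*29 + Z(-5, 5) = 1*29 + (6 + 2*sqrt(61)) = 29 + (6 + 2*sqrt(61)) = 35 + 2*sqrt(61)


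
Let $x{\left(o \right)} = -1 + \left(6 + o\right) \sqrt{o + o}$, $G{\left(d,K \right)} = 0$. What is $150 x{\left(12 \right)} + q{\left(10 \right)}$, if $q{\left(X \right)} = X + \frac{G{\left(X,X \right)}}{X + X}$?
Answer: $-140 + 5400 \sqrt{6} \approx 13087.0$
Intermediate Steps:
$q{\left(X \right)} = X$ ($q{\left(X \right)} = X + \frac{1}{X + X} 0 = X + \frac{1}{2 X} 0 = X + 0 = X$)
$x{\left(o \right)} = -1 + \sqrt{2} \sqrt{o} \left(6 + o\right)$ ($x{\left(o \right)} = -1 + \left(6 + o\right) \sqrt{2 o} = -1 + \left(6 + o\right) \sqrt{2} \sqrt{o} = -1 + \sqrt{2} \sqrt{o} \left(6 + o\right)$)
$150 x{\left(12 \right)} + q{\left(10 \right)} = 150 \left(-1 + \sqrt{2} \cdot 12^{\frac{3}{2}} + 6 \sqrt{2} \sqrt{12}\right) + 10 = 150 \left(-1 + \sqrt{2} \cdot 24 \sqrt{3} + 6 \sqrt{2} \cdot 2 \sqrt{3}\right) + 10 = 150 \left(-1 + 24 \sqrt{6} + 12 \sqrt{6}\right) + 10 = 150 \left(-1 + 36 \sqrt{6}\right) + 10 = \left(-150 + 5400 \sqrt{6}\right) + 10 = -140 + 5400 \sqrt{6}$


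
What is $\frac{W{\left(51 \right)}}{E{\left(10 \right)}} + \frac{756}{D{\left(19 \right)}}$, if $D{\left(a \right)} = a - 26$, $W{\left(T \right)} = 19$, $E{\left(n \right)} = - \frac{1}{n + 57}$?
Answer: $-1381$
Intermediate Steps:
$E{\left(n \right)} = - \frac{1}{57 + n}$
$D{\left(a \right)} = -26 + a$
$\frac{W{\left(51 \right)}}{E{\left(10 \right)}} + \frac{756}{D{\left(19 \right)}} = \frac{19}{\left(-1\right) \frac{1}{57 + 10}} + \frac{756}{-26 + 19} = \frac{19}{\left(-1\right) \frac{1}{67}} + \frac{756}{-7} = \frac{19}{\left(-1\right) \frac{1}{67}} + 756 \left(- \frac{1}{7}\right) = \frac{19}{- \frac{1}{67}} - 108 = 19 \left(-67\right) - 108 = -1273 - 108 = -1381$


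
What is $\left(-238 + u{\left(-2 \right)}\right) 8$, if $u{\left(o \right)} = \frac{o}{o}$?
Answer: $-1896$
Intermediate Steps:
$u{\left(o \right)} = 1$
$\left(-238 + u{\left(-2 \right)}\right) 8 = \left(-238 + 1\right) 8 = \left(-237\right) 8 = -1896$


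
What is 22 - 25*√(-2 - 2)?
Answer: 22 - 50*I ≈ 22.0 - 50.0*I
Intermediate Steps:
22 - 25*√(-2 - 2) = 22 - 50*I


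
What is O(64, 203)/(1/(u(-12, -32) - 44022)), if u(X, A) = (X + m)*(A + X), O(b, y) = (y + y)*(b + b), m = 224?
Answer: -2772492800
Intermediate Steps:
O(b, y) = 4*b*y (O(b, y) = (2*y)*(2*b) = 4*b*y)
u(X, A) = (224 + X)*(A + X) (u(X, A) = (X + 224)*(A + X) = (224 + X)*(A + X))
O(64, 203)/(1/(u(-12, -32) - 44022)) = (4*64*203)/(1/(((-12)² + 224*(-32) + 224*(-12) - 32*(-12)) - 44022)) = 51968/(1/((144 - 7168 - 2688 + 384) - 44022)) = 51968/(1/(-9328 - 44022)) = 51968/(1/(-53350)) = 51968/(-1/53350) = 51968*(-53350) = -2772492800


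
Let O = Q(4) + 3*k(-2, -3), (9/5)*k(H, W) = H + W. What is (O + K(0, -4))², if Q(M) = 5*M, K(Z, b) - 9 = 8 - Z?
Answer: 7396/9 ≈ 821.78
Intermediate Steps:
K(Z, b) = 17 - Z (K(Z, b) = 9 + (8 - Z) = 17 - Z)
k(H, W) = 5*H/9 + 5*W/9 (k(H, W) = 5*(H + W)/9 = 5*H/9 + 5*W/9)
O = 35/3 (O = 5*4 + 3*((5/9)*(-2) + (5/9)*(-3)) = 20 + 3*(-10/9 - 5/3) = 20 + 3*(-25/9) = 20 - 25/3 = 35/3 ≈ 11.667)
(O + K(0, -4))² = (35/3 + (17 - 1*0))² = (35/3 + (17 + 0))² = (35/3 + 17)² = (86/3)² = 7396/9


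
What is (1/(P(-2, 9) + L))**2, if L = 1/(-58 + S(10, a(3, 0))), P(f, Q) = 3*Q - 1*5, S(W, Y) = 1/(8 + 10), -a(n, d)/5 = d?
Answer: 1087849/525693184 ≈ 0.0020694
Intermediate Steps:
a(n, d) = -5*d
S(W, Y) = 1/18
P(f, Q) = -5 + 3*Q (P(f, Q) = 3*Q - 5 = -5 + 3*Q)
L = -18/1043 (L = 1/(-58 + 1/18) = 1/(-1043/18) = -18/1043 ≈ -0.017258)
(1/(P(-2, 9) + L))**2 = (1/((-5 + 3*9) - 18/1043))**2 = (1/((-5 + 27) - 18/1043))**2 = (1/(22 - 18/1043))**2 = (1/(22928/1043))**2 = (1043/22928)**2 = 1087849/525693184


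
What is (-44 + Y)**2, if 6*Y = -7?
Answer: 73441/36 ≈ 2040.0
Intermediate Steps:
Y = -7/6 (Y = (1/6)*(-7) = -7/6 ≈ -1.1667)
(-44 + Y)**2 = (-44 - 7/6)**2 = (-271/6)**2 = 73441/36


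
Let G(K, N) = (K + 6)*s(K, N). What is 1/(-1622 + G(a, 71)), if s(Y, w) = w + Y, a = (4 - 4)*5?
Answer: -1/1196 ≈ -0.00083612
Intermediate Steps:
a = 0 (a = 0*5 = 0)
s(Y, w) = Y + w
G(K, N) = (6 + K)*(K + N) (G(K, N) = (K + 6)*(K + N) = (6 + K)*(K + N))
1/(-1622 + G(a, 71)) = 1/(-1622 + (6 + 0)*(0 + 71)) = 1/(-1622 + 6*71) = 1/(-1622 + 426) = 1/(-1196) = -1/1196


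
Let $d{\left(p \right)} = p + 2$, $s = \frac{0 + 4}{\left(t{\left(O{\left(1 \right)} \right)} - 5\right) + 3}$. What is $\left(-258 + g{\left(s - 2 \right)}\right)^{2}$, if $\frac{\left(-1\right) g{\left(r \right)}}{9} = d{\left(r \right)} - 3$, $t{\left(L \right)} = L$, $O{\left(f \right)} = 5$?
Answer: $59049$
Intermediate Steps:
$s = \frac{4}{3}$ ($s = \frac{0 + 4}{\left(5 - 5\right) + 3} = \frac{4}{\left(5 - 5\right) + 3} = \frac{4}{0 + 3} = \frac{4}{3} \approx 1.3333$)
$d{\left(p \right)} = 2 + p$
$g{\left(r \right)} = 9 - 9 r$ ($g{\left(r \right)} = - 9 \left(\left(2 + r\right) - 3\right) = - 9 \left(-1 + r\right) = 9 - 9 r$)
$\left(-258 + g{\left(s - 2 \right)}\right)^{2} = \left(-258 + \left(9 - 9 \left(\frac{4}{3} - 2\right)\right)\right)^{2} = \left(-258 + \left(9 - -6\right)\right)^{2} = \left(-258 + \left(9 + 6\right)\right)^{2} = \left(-258 + 15\right)^{2} = \left(-243\right)^{2} = 59049$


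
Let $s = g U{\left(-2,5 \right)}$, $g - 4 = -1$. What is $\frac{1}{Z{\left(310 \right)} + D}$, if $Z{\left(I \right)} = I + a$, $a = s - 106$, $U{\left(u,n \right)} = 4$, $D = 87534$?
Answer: $\frac{1}{87750} \approx 1.1396 \cdot 10^{-5}$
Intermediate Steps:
$g = 3$ ($g = 4 - 1 = 3$)
$s = 12$ ($s = 3 \cdot 4 = 12$)
$a = -94$ ($a = 12 - 106 = -94$)
$Z{\left(I \right)} = -94 + I$ ($Z{\left(I \right)} = I - 94 = -94 + I$)
$\frac{1}{Z{\left(310 \right)} + D} = \frac{1}{\left(-94 + 310\right) + 87534} = \frac{1}{216 + 87534} = \frac{1}{87750}$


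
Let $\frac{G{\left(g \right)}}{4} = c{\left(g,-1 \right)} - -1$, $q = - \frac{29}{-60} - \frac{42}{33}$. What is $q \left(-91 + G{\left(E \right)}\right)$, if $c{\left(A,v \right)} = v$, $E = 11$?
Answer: $\frac{47411}{660} \approx 71.835$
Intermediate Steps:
$q = - \frac{521}{660}$ ($q = \left(-29\right) \left(- \frac{1}{60}\right) - \frac{14}{11} = \frac{29}{60} - \frac{14}{11} = - \frac{521}{660} \approx -0.78939$)
$G{\left(g \right)} = 0$ ($G{\left(g \right)} = 4 \left(-1 - -1\right) = 4 \left(-1 + 1\right) = 4 \cdot 0 = 0$)
$q \left(-91 + G{\left(E \right)}\right) = - \frac{521 \left(-91 + 0\right)}{660} = \left(- \frac{521}{660}\right) \left(-91\right) = \frac{47411}{660}$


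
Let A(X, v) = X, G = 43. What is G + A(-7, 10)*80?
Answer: -517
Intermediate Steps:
G + A(-7, 10)*80 = 43 - 7*80 = 43 - 560 = -517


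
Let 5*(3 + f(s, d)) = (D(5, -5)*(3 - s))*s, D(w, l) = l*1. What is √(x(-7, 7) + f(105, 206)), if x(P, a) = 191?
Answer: √10898 ≈ 104.39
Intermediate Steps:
D(w, l) = l
f(s, d) = -3 + s*(-15 + 5*s)/5 (f(s, d) = -3 + ((-5*(3 - s))*s)/5 = -3 + ((-15 + 5*s)*s)/5 = -3 + (s*(-15 + 5*s))/5 = -3 + s*(-15 + 5*s)/5)
√(x(-7, 7) + f(105, 206)) = √(191 + (-3 + 105² - 3*105)) = √(191 + (-3 + 11025 - 315)) = √(191 + 10707) = √10898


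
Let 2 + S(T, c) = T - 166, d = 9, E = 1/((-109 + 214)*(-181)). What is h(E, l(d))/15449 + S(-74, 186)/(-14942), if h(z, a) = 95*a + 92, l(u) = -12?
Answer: -5960279/115419479 ≈ -0.051640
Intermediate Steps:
E = -1/19005 (E = -1/181/105 = (1/105)*(-1/181) = -1/19005 ≈ -5.2618e-5)
h(z, a) = 92 + 95*a
S(T, c) = -168 + T (S(T, c) = -2 + (T - 166) = -2 + (-166 + T) = -168 + T)
h(E, l(d))/15449 + S(-74, 186)/(-14942) = (92 + 95*(-12))/15449 + (-168 - 74)/(-14942) = (92 - 1140)*(1/15449) - 242*(-1/14942) = -1048*1/15449 + 121/7471 = -1048/15449 + 121/7471 = -5960279/115419479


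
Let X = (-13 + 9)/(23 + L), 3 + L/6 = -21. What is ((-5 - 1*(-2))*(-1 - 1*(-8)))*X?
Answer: -84/121 ≈ -0.69421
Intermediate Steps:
L = -144 (L = -18 + 6*(-21) = -18 - 126 = -144)
X = 4/121 (X = (-13 + 9)/(23 - 144) = -4/(-121) = -4*(-1/121) = 4/121 ≈ 0.033058)
((-5 - 1*(-2))*(-1 - 1*(-8)))*X = ((-5 - 1*(-2))*(-1 - 1*(-8)))*(4/121) = ((-5 + 2)*(-1 + 8))*(4/121) = -3*7*(4/121) = -21*4/121 = -84/121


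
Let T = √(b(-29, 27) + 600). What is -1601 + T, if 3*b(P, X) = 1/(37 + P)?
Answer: -1601 + √86406/12 ≈ -1576.5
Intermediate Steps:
b(P, X) = 1/(3*(37 + P))
T = √86406/12 (T = √(1/(3*(37 - 29)) + 600) = √((⅓)/8 + 600) = √((⅓)*(⅛) + 600) = √(1/24 + 600) = √(14401/24) = √86406/12 ≈ 24.496)
-1601 + T = -1601 + √86406/12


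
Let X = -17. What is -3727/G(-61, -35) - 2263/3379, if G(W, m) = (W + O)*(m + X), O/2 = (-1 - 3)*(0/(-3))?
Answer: -637799/345748 ≈ -1.8447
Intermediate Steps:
O = 0 (O = 2*((-1 - 3)*(0/(-3))) = 2*(-0*(-1)/3) = 2*(-4*0) = 2*0 = 0)
G(W, m) = W*(-17 + m) (G(W, m) = (W + 0)*(m - 17) = W*(-17 + m))
-3727/G(-61, -35) - 2263/3379 = -3727*(-1/(61*(-17 - 35))) - 2263/3379 = -3727/((-61*(-52))) - 2263*1/3379 = -3727/3172 - 73/109 = -637799/345748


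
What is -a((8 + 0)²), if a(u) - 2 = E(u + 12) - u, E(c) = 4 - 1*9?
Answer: 67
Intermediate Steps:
E(c) = -5 (E(c) = 4 - 9 = -5)
a(u) = -3 - u (a(u) = 2 + (-5 - u) = -3 - u)
-a((8 + 0)²) = -(-3 - (8 + 0)²) = -(-3 - 1*8²) = -(-3 - 1*64) = -(-3 - 64) = -1*(-67) = 67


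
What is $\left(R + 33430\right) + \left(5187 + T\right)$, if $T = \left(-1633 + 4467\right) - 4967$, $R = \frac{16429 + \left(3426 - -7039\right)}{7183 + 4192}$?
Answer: $\frac{59290342}{1625} \approx 36486.0$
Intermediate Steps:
$R = \frac{3842}{1625}$ ($R = \frac{16429 + \left(3426 + 7039\right)}{11375} = \left(16429 + 10465\right) \frac{1}{11375} = 26894 \cdot \frac{1}{11375} = \frac{3842}{1625} \approx 2.3643$)
$T = -2133$ ($T = 2834 - 4967 = -2133$)
$\left(R + 33430\right) + \left(5187 + T\right) = \left(\frac{3842}{1625} + 33430\right) + \left(5187 - 2133\right) = \frac{54327592}{1625} + 3054 = \frac{59290342}{1625}$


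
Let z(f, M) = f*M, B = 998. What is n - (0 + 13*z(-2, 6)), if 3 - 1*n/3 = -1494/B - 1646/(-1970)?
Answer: 82075329/491515 ≈ 166.98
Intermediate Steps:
z(f, M) = M*f
n = 5398989/491515 (n = 9 - 3*(-1494/998 - 1646/(-1970)) = 9 - 3*(-1494*1/998 - 1646*(-1/1970)) = 9 - 3*(-747/499 + 823/985) = 9 - 3*(-325118/491515) = 9 + 975354/491515 = 5398989/491515 ≈ 10.984)
n - (0 + 13*z(-2, 6)) = 5398989/491515 - (0 + 13*(6*(-2))) = 5398989/491515 - (0 + 13*(-12)) = 5398989/491515 - (0 - 156) = 5398989/491515 - 1*(-156) = 5398989/491515 + 156 = 82075329/491515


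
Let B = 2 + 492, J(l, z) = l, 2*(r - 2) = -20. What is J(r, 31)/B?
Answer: -4/247 ≈ -0.016194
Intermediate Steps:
r = -8 (r = 2 + (½)*(-20) = 2 - 10 = -8)
B = 494
J(r, 31)/B = -8/494 = -8*1/494 = -4/247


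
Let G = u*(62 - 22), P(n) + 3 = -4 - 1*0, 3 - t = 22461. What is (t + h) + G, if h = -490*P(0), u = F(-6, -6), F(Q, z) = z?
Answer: -19268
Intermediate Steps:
t = -22458 (t = 3 - 1*22461 = 3 - 22461 = -22458)
u = -6
P(n) = -7 (P(n) = -3 + (-4 - 1*0) = -3 + (-4 + 0) = -3 - 4 = -7)
G = -240 (G = -6*(62 - 22) = -6*40 = -240)
h = 3430 (h = -490*(-7) = 3430)
(t + h) + G = (-22458 + 3430) - 240 = -19028 - 240 = -19268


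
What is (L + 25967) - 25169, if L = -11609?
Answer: -10811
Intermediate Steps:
(L + 25967) - 25169 = (-11609 + 25967) - 25169 = 14358 - 25169 = -10811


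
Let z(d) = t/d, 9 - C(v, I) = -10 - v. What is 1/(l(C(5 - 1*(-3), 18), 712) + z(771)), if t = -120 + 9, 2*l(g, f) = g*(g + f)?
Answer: 514/5127847 ≈ 0.00010024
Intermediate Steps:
C(v, I) = 19 + v (C(v, I) = 9 - (-10 - v) = 9 + (10 + v) = 19 + v)
l(g, f) = g*(f + g)/2 (l(g, f) = (g*(g + f))/2 = (g*(f + g))/2 = g*(f + g)/2)
t = -111
z(d) = -111/d
1/(l(C(5 - 1*(-3), 18), 712) + z(771)) = 1/((19 + (5 - 1*(-3)))*(712 + (19 + (5 - 1*(-3))))/2 - 111/771) = 1/((19 + (5 + 3))*(712 + (19 + (5 + 3)))/2 - 111*1/771) = 1/((19 + 8)*(712 + (19 + 8))/2 - 37/257) = 1/((½)*27*(712 + 27) - 37/257) = 1/((½)*27*739 - 37/257) = 1/(19953/2 - 37/257) = 1/(5127847/514) = 514/5127847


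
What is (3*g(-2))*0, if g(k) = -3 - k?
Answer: 0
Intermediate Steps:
(3*g(-2))*0 = (3*(-3 - 1*(-2)))*0 = (3*(-3 + 2))*0 = (3*(-1))*0 = -3*0 = 0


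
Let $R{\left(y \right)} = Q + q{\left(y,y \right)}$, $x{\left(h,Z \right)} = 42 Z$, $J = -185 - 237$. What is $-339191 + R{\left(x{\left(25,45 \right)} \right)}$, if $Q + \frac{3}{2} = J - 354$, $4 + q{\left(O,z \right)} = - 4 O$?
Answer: $- \frac{695065}{2} \approx -3.4753 \cdot 10^{5}$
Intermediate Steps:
$J = -422$
$q{\left(O,z \right)} = -4 - 4 O$
$Q = - \frac{1555}{2}$ ($Q = - \frac{3}{2} - 776 = - \frac{1555}{2} \approx -777.5$)
$R{\left(y \right)} = - \frac{1563}{2} - 4 y$ ($R{\left(y \right)} = - \frac{1555}{2} - \left(4 + 4 y\right) = - \frac{1563}{2} - 4 y$)
$-339191 + R{\left(x{\left(25,45 \right)} \right)} = -339191 - \left(\frac{1563}{2} + 4 \cdot 42 \cdot 45\right) = -339191 - \frac{16683}{2} = - \frac{695065}{2}$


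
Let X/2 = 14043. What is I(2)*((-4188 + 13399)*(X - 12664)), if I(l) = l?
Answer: 284104084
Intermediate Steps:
X = 28086 (X = 2*14043 = 28086)
I(2)*((-4188 + 13399)*(X - 12664)) = 2*((-4188 + 13399)*(28086 - 12664)) = 2*(9211*15422) = 2*142052042 = 284104084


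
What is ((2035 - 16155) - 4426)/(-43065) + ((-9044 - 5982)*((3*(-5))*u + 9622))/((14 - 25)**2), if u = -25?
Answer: -17820945928/14355 ≈ -1.2414e+6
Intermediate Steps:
((2035 - 16155) - 4426)/(-43065) + ((-9044 - 5982)*((3*(-5))*u + 9622))/((14 - 25)**2) = ((2035 - 16155) - 4426)/(-43065) + ((-9044 - 5982)*((3*(-5))*(-25) + 9622))/((14 - 25)**2) = (-14120 - 4426)*(-1/43065) + (-15026*(-15*(-25) + 9622))/((-11)**2) = -18546*(-1/43065) - 15026*(375 + 9622)/121 = 562/1305 - 15026*9997*(1/121) = 562/1305 - 150214922*1/121 = 562/1305 - 13655902/11 = -17820945928/14355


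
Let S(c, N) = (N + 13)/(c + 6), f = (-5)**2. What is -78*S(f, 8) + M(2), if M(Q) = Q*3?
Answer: -1452/31 ≈ -46.839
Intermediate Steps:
f = 25
M(Q) = 3*Q
S(c, N) = (13 + N)/(6 + c)
-78*S(f, 8) + M(2) = -78*(13 + 8)/(6 + 25) + 3*2 = -78*21/31 + 6 = -1638/31 + 6 = -1452/31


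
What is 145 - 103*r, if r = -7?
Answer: 866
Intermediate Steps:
145 - 103*r = 145 - 103*(-7) = 145 + 721 = 866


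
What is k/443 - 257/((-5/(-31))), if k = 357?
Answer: -3527596/2215 ≈ -1592.6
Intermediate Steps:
k/443 - 257/((-5/(-31))) = 357/443 - 257/((-5/(-31))) = 357*(1/443) - 257/((-5*(-1/31))) = 357/443 - 257/5/31 = 357/443 - 257*31/5 = 357/443 - 7967/5 = -3527596/2215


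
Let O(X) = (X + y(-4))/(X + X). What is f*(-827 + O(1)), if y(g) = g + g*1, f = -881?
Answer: 1463341/2 ≈ 7.3167e+5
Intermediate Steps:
y(g) = 2*g (y(g) = g + g = 2*g)
O(X) = (-8 + X)/(2*X) (O(X) = (X + 2*(-4))/(X + X) = (X - 8)/((2*X)) = (-8 + X)*(1/(2*X)) = (-8 + X)/(2*X))
f*(-827 + O(1)) = -881*(-827 + (½)*(-8 + 1)/1) = -881*(-827 + (½)*1*(-7)) = -881*(-827 - 7/2) = -881*(-1661/2) = 1463341/2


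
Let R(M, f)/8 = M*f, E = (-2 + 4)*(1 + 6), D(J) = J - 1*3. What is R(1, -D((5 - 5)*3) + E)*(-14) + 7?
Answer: -1897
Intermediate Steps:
D(J) = -3 + J (D(J) = J - 3 = -3 + J)
E = 14 (E = 2*7 = 14)
R(M, f) = 8*M*f (R(M, f) = 8*(M*f) = 8*M*f)
R(1, -D((5 - 5)*3) + E)*(-14) + 7 = (8*1*(-(-3 + (5 - 5)*3) + 14))*(-14) + 7 = (8*1*(-(-3 + 0*3) + 14))*(-14) + 7 = (8*1*(-(-3 + 0) + 14))*(-14) + 7 = (8*1*(-1*(-3) + 14))*(-14) + 7 = (8*1*(3 + 14))*(-14) + 7 = (8*1*17)*(-14) + 7 = 136*(-14) + 7 = -1904 + 7 = -1897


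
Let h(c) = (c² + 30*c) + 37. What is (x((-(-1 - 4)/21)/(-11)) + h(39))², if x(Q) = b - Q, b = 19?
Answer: 402668931844/53361 ≈ 7.5461e+6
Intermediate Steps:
h(c) = 37 + c² + 30*c
x(Q) = 19 - Q
(x((-(-1 - 4)/21)/(-11)) + h(39))² = ((19 - -(-1 - 4)/21/(-11)) + (37 + 39² + 30*39))² = ((19 - -1*(-5)*(1/21)*(-1)/11) + (37 + 1521 + 1170))² = ((19 - 5*(1/21)*(-1)/11) + 2728)² = ((19 - 5*(-1)/(21*11)) + 2728)² = ((19 - 1*(-5/231)) + 2728)² = ((19 + 5/231) + 2728)² = (4394/231 + 2728)² = (634562/231)² = 402668931844/53361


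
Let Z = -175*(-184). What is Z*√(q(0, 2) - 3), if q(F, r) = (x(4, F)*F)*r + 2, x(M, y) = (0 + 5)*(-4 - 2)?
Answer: 32200*I ≈ 32200.0*I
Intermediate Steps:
x(M, y) = -30 (x(M, y) = 5*(-6) = -30)
q(F, r) = 2 - 30*F*r (q(F, r) = (-30*F)*r + 2 = -30*F*r + 2 = 2 - 30*F*r)
Z = 32200
Z*√(q(0, 2) - 3) = 32200*√((2 - 30*0*2) - 3) = 32200*√((2 + 0) - 3) = 32200*√(2 - 3) = 32200*√(-1) = 32200*I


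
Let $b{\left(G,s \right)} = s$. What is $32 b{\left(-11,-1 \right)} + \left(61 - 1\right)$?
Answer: $28$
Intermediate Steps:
$32 b{\left(-11,-1 \right)} + \left(61 - 1\right) = 32 \left(-1\right) + \left(61 - 1\right) = -32 + \left(61 - 1\right) = -32 + 60 = 28$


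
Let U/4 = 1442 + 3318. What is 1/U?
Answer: 1/19040 ≈ 5.2521e-5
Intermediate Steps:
U = 19040 (U = 4*(1442 + 3318) = 4*4760 = 19040)
1/U = 1/19040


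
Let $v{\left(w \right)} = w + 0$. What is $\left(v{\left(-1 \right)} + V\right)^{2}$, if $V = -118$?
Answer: $14161$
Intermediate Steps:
$v{\left(w \right)} = w$
$\left(v{\left(-1 \right)} + V\right)^{2} = \left(-1 - 118\right)^{2} = \left(-119\right)^{2} = 14161$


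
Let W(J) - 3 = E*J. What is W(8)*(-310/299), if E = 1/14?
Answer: -7750/2093 ≈ -3.7028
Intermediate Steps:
E = 1/14 ≈ 0.071429
W(J) = 3 + J/14
W(8)*(-310/299) = (3 + (1/14)*8)*(-310/299) = (3 + 4/7)*(-310*1/299) = (25/7)*(-310/299) = -7750/2093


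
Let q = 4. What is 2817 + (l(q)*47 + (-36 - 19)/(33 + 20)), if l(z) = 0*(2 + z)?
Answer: 149246/53 ≈ 2816.0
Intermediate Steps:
l(z) = 0
2817 + (l(q)*47 + (-36 - 19)/(33 + 20)) = 2817 + (0*47 + (-36 - 19)/(33 + 20)) = 2817 + (0 - 55/53) = 2817 - 55/53 = 149246/53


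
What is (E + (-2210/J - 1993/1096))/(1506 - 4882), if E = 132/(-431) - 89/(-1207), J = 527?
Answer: 110370991911/59670438065792 ≈ 0.0018497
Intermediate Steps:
E = -120965/520217 (E = 132*(-1/431) - 89*(-1/1207) = -132/431 + 89/1207 = -120965/520217 ≈ -0.23253)
(E + (-2210/J - 1993/1096))/(1506 - 4882) = (-120965/520217 + (-2210/527 - 1993/1096))/(1506 - 4882) = (-120965/520217 + (-2210*1/527 - 1993*1/1096))/(-3376) = (-120965/520217 + (-130/31 - 1993/1096))*(-1/3376) = (-120965/520217 - 204263/33976)*(-1/3376) = -110370991911/17674892792*(-1/3376) = 110370991911/59670438065792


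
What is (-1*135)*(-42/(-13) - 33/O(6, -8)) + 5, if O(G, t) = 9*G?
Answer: -9065/26 ≈ -348.65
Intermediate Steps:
(-1*135)*(-42/(-13) - 33/O(6, -8)) + 5 = (-1*135)*(-42/(-13) - 33/(9*6)) + 5 = -135*(-42*(-1/13) - 33/54) + 5 = -135*(42/13 - 33*1/54) + 5 = -135*(42/13 - 11/18) + 5 = -135*613/234 + 5 = -9195/26 + 5 = -9065/26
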